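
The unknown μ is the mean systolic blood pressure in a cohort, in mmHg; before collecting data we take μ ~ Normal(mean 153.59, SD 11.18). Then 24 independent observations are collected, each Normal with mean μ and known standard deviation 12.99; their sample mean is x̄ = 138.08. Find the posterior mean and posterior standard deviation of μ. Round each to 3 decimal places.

Prior precision 1/τ₀² = 1/11.18² = 0.00800049; data precision n/σ² = 24/12.99² = 0.142231.
Posterior precision = 0.00800049 + 0.142231 = 0.150231, giving posterior SD = 1/√0.150231 = 2.580.
Posterior mean = (0.00800049·153.59 + 0.142231·138.08) / 0.150231 = 138.906.

Posterior mean ≈ 138.906; posterior SD ≈ 2.580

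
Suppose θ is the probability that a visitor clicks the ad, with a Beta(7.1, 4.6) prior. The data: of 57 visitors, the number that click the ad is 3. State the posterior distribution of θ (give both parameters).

Posterior: Beta(10.1, 58.6)

Observing 3 successes and 54 failures updates Beta(7.1, 4.6) by adding the success and failure counts to the two shape parameters: α = 7.1+3 = 10.1, β = 4.6+54 = 58.6.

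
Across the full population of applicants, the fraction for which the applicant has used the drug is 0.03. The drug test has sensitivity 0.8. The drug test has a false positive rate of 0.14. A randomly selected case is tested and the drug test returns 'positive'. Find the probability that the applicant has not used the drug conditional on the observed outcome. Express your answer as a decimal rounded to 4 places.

P(¬H | E) ≈ 0.8498

Let H be the event that the applicant has used the drug. P(H) = 0.03, so P(¬H) = 0.97. With E the 'positive' result, P(E|H) = 0.8 and P(E|¬H) = 0.14.
P(E) = 0.8·0.03 + 0.14·0.97 = 0.024000 + 0.13580 = 0.15980.
By Bayes' theorem, P(H|E) = 0.024000 / 0.15980 = 0.1502. Hence P(¬H|E) = 1 − 0.1502 = 0.8498.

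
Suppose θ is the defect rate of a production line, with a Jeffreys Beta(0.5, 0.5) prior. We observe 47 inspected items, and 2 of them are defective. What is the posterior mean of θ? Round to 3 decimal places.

The binomial likelihood is conjugate to the Beta prior: with 2 successes and 45 failures, the posterior is Beta(0.5+2, 0.5+45) = Beta(2.5, 45.5).
Posterior mean = α/(α+β) = 2.5/48 = 0.052.

Posterior mean ≈ 0.052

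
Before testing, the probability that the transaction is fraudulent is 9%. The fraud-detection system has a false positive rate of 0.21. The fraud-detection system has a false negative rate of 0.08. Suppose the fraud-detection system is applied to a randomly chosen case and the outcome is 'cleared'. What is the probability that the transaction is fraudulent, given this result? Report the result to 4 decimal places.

P(H | E) ≈ 0.0099

Write H for 'the transaction is fraudulent'. Prior odds H:¬H = 0.09/0.91 = 0.098901. For the 'cleared' outcome, the likelihood ratio is 0.08/0.79 = 0.10127.
Posterior odds = 0.098901 × 0.10127 = 0.010015, so P(H|E) = 0.010015/(1+0.010015) = 0.0099.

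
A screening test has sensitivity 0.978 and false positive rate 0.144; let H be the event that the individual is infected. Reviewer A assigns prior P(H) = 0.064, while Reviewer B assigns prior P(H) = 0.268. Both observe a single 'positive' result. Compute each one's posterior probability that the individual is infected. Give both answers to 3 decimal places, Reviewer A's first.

Reviewer A: 0.317; Reviewer B: 0.713

The likelihood ratio for a 'positive' result is 0.978/0.144 = 6.7917.
Reviewer A: prior odds 0.064/0.936 = 0.068376; posterior odds 0.46439; posterior probability 0.317.
Reviewer B: prior odds 0.268/0.732 = 0.36612; posterior odds 2.4866; posterior probability 0.713.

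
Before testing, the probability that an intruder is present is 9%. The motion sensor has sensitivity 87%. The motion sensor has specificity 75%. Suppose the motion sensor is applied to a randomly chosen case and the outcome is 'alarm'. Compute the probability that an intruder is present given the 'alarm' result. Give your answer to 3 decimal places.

P(H | E) ≈ 0.256

Let H be the event that an intruder is present. P(H) = 0.09, so P(¬H) = 0.91. With E the 'alarm' result, P(E|H) = 0.87 and P(E|¬H) = 0.25.
P(E) = 0.87·0.09 + 0.25·0.91 = 0.078300 + 0.22750 = 0.30580.
By Bayes' theorem, P(H|E) = 0.078300 / 0.30580 = 0.256.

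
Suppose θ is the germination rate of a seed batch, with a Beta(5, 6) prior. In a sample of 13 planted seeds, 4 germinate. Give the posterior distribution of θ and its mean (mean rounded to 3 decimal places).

Observing 4 successes and 9 failures updates Beta(5, 6) by adding the success and failure counts to the two shape parameters: α = 5+4 = 9, β = 6+9 = 15.
Posterior mean = α/(α+β) = 9/24 = 0.375.

Posterior: Beta(9, 15); mean ≈ 0.375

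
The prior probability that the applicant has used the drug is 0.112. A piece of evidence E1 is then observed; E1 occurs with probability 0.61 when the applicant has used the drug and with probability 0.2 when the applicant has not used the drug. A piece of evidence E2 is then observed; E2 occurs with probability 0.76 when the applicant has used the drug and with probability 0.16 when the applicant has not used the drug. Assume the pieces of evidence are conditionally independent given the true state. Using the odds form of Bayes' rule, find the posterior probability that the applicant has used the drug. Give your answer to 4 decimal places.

Posterior probability ≈ 0.6463

Prior odds = 0.112/(1−0.112) = 0.12613. In log-odds, ln(0.12613) = -2.0705.
Add log likelihood ratios: ln(3.0500) + ln(4.7500) = 2.6733.
Posterior log-odds = 0.60281, so posterior odds = exp(0.60281) = 1.8273. Converting, P(H|E) = 1.8273/2.8273 = 0.6463.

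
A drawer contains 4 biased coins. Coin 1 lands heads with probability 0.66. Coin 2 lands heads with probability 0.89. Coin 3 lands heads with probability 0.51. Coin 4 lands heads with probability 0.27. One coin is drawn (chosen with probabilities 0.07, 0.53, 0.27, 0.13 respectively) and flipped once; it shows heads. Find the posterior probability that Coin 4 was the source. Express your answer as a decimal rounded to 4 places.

Posterior probability ≈ 0.0508

P(heads|C1) = 0.66; P(heads|C2) = 0.89; P(heads|C3) = 0.51; P(heads|C4) = 0.27.
Prior × likelihood for each source: 0.07·0.66=0.04620, 0.53·0.89=0.4717, 0.27·0.51=0.1377, 0.13·0.27=0.03510. Summing gives P(heads) = 0.69070.
P(Coin 4 | heads) = 0.03510 / 0.69070 = 0.0508.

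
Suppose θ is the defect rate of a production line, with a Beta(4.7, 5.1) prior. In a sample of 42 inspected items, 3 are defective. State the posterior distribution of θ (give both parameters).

Observing 3 successes and 39 failures updates Beta(4.7, 5.1) by adding the success and failure counts to the two shape parameters: α = 4.7+3 = 7.7, β = 5.1+39 = 44.1.

Posterior: Beta(7.7, 44.1)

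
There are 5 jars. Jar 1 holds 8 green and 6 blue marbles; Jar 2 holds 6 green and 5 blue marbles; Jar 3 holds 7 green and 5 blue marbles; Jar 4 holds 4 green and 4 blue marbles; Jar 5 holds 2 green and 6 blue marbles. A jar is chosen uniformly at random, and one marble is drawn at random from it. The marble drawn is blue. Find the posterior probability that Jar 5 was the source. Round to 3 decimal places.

Posterior probability ≈ 0.294

P(blue|Jar 1) = 0.4286; P(blue|Jar 2) = 0.4545; P(blue|Jar 3) = 0.4167; P(blue|Jar 4) = 0.5; P(blue|Jar 5) = 0.75.
Prior × likelihood for each source: 0.2·0.4286=0.08571, 0.2·0.4545=0.09091, 0.2·0.4167=0.08333, 0.2·0.5=0.1000, 0.2·0.75=0.1500. Summing gives P(blue) = 0.50996.
P(Jar 5 | blue) = 0.1500 / 0.50996 = 0.294.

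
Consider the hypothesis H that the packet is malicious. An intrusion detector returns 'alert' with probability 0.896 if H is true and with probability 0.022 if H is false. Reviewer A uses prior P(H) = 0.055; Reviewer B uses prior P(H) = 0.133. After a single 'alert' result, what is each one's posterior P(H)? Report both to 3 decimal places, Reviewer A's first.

The likelihood ratio for an 'alert' result is 0.896/0.022 = 40.727.
Reviewer A: prior odds 0.055/0.945 = 0.058201; posterior odds 2.3704; posterior probability 0.703.
Reviewer B: prior odds 0.133/0.867 = 0.15340; posterior odds 6.2477; posterior probability 0.862.

Reviewer A: 0.703; Reviewer B: 0.862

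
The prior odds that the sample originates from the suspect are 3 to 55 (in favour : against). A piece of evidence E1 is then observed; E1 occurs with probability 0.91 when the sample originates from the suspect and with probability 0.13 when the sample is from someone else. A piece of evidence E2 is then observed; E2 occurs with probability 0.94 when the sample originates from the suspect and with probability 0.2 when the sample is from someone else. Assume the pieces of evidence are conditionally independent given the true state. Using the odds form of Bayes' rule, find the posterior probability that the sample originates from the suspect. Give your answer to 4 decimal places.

Posterior probability ≈ 0.6422

Prior odds = 3/55 = 0.054545.
Likelihood ratio for E1 = 0.91/0.13 = 7.0000.
Likelihood ratio for E2 = 0.94/0.2 = 4.7000.
Posterior odds = prior odds × LR₁ × LR₂ = 1.7945.
Posterior probability = odds/(1+odds) = 1.7945/2.7945 = 0.6422.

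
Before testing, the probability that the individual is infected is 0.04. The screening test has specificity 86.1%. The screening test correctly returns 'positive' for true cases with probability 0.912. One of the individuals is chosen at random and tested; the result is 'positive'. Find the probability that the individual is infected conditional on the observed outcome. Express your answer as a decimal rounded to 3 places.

P(H | E) ≈ 0.215

Write H for 'the individual is infected'. Prior odds H:¬H = 0.04/0.96 = 0.041667. For the 'positive' outcome, the likelihood ratio is 0.912/0.139 = 6.5612.
Posterior odds = 0.041667 × 6.5612 = 0.27338, so P(H|E) = 0.27338/(1+0.27338) = 0.215.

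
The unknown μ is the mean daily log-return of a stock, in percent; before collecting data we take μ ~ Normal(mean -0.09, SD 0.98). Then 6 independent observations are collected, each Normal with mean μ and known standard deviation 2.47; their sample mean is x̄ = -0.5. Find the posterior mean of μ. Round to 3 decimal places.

Posterior mean ≈ -0.289

With known σ, the Normal prior is conjugate. Weight on the data is w = (n/σ²)/(n/σ² + 1/τ₀²) = 0.983461/(0.983461+1.04123) = 0.48573.
Posterior mean = w·x̄ + (1−w)·μ₀ = 0.48573·-0.5 + 0.51427·-0.09 = -0.289.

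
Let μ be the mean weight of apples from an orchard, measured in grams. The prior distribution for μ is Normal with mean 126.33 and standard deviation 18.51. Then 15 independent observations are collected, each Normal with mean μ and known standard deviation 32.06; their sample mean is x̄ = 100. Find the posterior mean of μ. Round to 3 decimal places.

With known σ, the Normal prior is conjugate. Weight on the data is w = (n/σ²)/(n/σ² + 1/τ₀²) = 0.0145937/(0.0145937+0.00291868) = 0.83334.
Posterior mean = w·x̄ + (1−w)·μ₀ = 0.83334·100 + 0.16666·126.33 = 104.388.

Posterior mean ≈ 104.388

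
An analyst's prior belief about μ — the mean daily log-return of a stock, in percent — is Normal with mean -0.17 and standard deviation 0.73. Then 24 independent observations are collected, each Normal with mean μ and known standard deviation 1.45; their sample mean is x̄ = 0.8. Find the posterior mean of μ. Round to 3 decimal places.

Posterior mean ≈ 0.663

With known σ, the Normal prior is conjugate. Weight on the data is w = (n/σ²)/(n/σ² + 1/τ₀²) = 11.4150/(11.4150+1.87652) = 0.85882.
Posterior mean = w·x̄ + (1−w)·μ₀ = 0.85882·0.8 + 0.14118·-0.17 = 0.663.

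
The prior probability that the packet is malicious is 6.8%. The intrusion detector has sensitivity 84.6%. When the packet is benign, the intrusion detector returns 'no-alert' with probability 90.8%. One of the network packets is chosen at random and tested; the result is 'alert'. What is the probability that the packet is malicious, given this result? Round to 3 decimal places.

P(H | E) ≈ 0.402

Write H for 'the packet is malicious'. Prior odds H:¬H = 0.068/0.932 = 0.072961. For the 'alert' outcome, the likelihood ratio is 0.846/0.092 = 9.1957.
Posterior odds = 0.072961 × 9.1957 = 0.67093, so P(H|E) = 0.67093/(1+0.67093) = 0.402.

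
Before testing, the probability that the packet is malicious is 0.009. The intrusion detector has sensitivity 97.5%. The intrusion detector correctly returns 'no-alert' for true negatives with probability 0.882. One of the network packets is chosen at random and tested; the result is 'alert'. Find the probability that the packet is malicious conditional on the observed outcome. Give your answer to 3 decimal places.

P(H | E) ≈ 0.070

Write H for 'the packet is malicious'. Prior odds H:¬H = 0.009/0.991 = 0.0090817. For the 'alert' outcome, the likelihood ratio is 0.975/0.118 = 8.2627.
Posterior odds = 0.0090817 × 8.2627 = 0.075040, so P(H|E) = 0.075040/(1+0.075040) = 0.070.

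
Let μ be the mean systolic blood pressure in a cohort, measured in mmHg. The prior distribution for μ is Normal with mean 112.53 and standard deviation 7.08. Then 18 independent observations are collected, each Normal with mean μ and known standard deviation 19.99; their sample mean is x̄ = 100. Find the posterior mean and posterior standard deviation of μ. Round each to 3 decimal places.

Posterior mean ≈ 103.846; posterior SD ≈ 3.922

Prior precision 1/τ₀² = 1/7.08² = 0.0199496; data precision n/σ² = 18/19.99² = 0.0450450.
Posterior precision = 0.0199496 + 0.0450450 = 0.0649946, giving posterior SD = 1/√0.0649946 = 3.922.
Posterior mean = (0.0199496·112.53 + 0.0450450·100) / 0.0649946 = 103.846.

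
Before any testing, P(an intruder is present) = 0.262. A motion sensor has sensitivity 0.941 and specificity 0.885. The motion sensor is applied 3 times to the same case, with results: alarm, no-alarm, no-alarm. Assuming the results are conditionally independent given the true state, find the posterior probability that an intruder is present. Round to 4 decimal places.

Posterior P(H) ≈ 0.0127

Let H be the event that an intruder is present; start with P(H) = 0.262. P('alarm'|H) = 0.941, P('alarm'|¬H) = 0.115.
Update on result 1 ('alarm'): P(H) ← 0.941·0.2620 / (0.941·0.2620 + 0.115·0.7380) = 0.24654/0.33141 = 0.7439.
Update on result 2 ('no-alarm'): P(H) ← 0.059·0.7439 / (0.059·0.7439 + 0.885·0.2561) = 0.043891/0.27053 = 0.1622.
Update on result 3 ('no-alarm'): P(H) ← 0.059·0.1622 / (0.059·0.1622 + 0.885·0.8378) = 0.0095723/0.75099 = 0.0127.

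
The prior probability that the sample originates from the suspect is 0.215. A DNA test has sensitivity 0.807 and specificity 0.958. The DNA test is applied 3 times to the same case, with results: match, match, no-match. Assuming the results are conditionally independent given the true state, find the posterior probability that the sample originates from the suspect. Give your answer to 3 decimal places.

Posterior P(H) ≈ 0.953

Let H be the event that the sample originates from the suspect; start with P(H) = 0.215. P('match'|H) = 0.807, P('match'|¬H) = 0.042.
Update on result 1 ('match'): P(H) ← 0.807·0.2150 / (0.807·0.2150 + 0.042·0.7850) = 0.17351/0.20648 = 0.8403.
Update on result 2 ('match'): P(H) ← 0.807·0.8403 / (0.807·0.8403 + 0.042·0.1597) = 0.67814/0.68484 = 0.9902.
Update on result 3 ('no-match'): P(H) ← 0.193·0.9902 / (0.193·0.9902 + 0.958·0.0098) = 0.19111/0.20049 = 0.9532.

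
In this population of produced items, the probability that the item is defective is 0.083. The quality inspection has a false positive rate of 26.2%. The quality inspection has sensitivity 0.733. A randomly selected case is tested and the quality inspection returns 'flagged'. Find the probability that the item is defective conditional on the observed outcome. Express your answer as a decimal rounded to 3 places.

P(H | E) ≈ 0.202

Write H for 'the item is defective'. Prior odds H:¬H = 0.083/0.917 = 0.090513. For the 'flagged' outcome, the likelihood ratio is 0.733/0.262 = 2.7977.
Posterior odds = 0.090513 × 2.7977 = 0.25323, so P(H|E) = 0.25323/(1+0.25323) = 0.202.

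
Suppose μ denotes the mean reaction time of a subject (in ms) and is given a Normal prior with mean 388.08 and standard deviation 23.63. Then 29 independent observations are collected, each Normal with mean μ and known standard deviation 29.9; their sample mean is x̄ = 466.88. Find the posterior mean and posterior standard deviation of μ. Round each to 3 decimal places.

Posterior mean ≈ 462.757; posterior SD ≈ 5.405

Prior precision 1/τ₀² = 1/23.63² = 0.00179091; data precision n/σ² = 29/29.9² = 0.0324381.
Posterior precision = 0.00179091 + 0.0324381 = 0.0342290, giving posterior SD = 1/√0.0342290 = 5.405.
Posterior mean = (0.00179091·388.08 + 0.0324381·466.88) / 0.0342290 = 462.757.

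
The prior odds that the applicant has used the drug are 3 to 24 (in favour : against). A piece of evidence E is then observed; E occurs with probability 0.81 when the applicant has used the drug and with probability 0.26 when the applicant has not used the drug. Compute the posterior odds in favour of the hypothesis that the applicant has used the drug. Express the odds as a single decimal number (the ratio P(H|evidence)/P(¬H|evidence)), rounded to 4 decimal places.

Posterior odds ≈ 0.3894

Prior odds = 3/24 = 0.12500. In log-odds, ln(0.12500) = -2.0794.
Add log likelihood ratio: ln(3.1154) = 1.1364.
Posterior log-odds = -0.94309, so posterior odds = exp(-0.94309) = 0.38942.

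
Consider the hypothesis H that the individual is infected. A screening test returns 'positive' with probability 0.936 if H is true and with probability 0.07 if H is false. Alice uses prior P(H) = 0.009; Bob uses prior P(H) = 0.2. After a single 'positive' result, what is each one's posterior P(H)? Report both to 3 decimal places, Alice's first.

P('+'|H) = 0.936, P('+'|¬H) = 0.07.
Alice: numerator 0.936·0.009 = 0.0084240; evidence = 0.0084240+0.07·0.991 = 0.077794; posterior = 0.108.
Bob: numerator 0.936·0.2 = 0.18720; evidence = 0.18720+0.07·0.8 = 0.24320; posterior = 0.770.

Alice: 0.108; Bob: 0.770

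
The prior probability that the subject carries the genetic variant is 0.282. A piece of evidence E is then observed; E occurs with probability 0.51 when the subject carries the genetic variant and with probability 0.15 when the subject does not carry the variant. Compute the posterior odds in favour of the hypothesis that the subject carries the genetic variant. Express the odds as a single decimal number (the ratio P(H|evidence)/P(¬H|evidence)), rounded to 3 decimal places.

Prior odds = 0.282/(1−0.282) = 0.39276. In log-odds, ln(0.39276) = -0.93456.
Add log likelihood ratio: ln(3.4000) = 1.2238.
Posterior log-odds = 0.28921, so posterior odds = exp(0.28921) = 1.3354.

Posterior odds ≈ 1.335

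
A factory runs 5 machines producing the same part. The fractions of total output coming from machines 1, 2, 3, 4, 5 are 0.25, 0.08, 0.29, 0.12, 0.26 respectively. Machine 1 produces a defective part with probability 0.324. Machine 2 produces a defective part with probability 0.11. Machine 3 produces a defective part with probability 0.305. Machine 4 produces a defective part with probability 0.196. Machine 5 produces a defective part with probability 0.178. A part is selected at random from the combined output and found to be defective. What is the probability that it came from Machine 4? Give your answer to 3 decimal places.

Posterior probability ≈ 0.095

Tabulate prior·likelihood by source: [1] prior 0.25, lik 0.324, product 0.08100; [2] prior 0.08, lik 0.11, product 0.008800; [3] prior 0.29, lik 0.305, product 0.08845; [4] prior 0.12, lik 0.196, product 0.02352; [5] prior 0.26, lik 0.178, product 0.04628.
Normalizing constant = 0.24805; the posterior for Machine 4 is its product over the sum, 0.02352/0.24805 = 0.095.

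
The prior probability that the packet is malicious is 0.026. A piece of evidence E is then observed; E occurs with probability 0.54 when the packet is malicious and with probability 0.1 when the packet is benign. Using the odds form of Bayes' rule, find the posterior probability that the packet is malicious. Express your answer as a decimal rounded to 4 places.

Posterior probability ≈ 0.1260

Prior odds = 0.026/(1−0.026) = 0.026694. In log-odds, ln(0.026694) = -3.6233.
Add log likelihood ratio: ln(5.4000) = 1.6864.
Posterior log-odds = -1.9369, so posterior odds = exp(-1.9369) = 0.14415. Converting, P(H|E) = 0.14415/1.1441 = 0.1260.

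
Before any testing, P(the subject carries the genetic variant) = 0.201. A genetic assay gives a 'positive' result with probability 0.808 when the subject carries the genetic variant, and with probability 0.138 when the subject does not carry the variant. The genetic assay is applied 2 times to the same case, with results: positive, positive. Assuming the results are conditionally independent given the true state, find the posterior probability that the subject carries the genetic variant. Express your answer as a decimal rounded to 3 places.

Posterior P(H) ≈ 0.896

With H the event that the subject carries the genetic variant, the joint likelihood of the observed sequence is P(data|H) = 0.808·0.808 = 0.65286 and P(data|¬H) = 0.138·0.138 = 0.019044.
Bayes: P(H|data) = 0.201·0.65286 / (0.201·0.65286 + 0.799·0.019044) = 0.13123/0.14644 = 0.8961.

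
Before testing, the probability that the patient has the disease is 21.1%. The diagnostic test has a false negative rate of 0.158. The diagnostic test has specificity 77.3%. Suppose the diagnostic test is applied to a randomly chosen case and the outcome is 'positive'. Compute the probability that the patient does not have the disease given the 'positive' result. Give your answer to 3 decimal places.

P(¬H | E) ≈ 0.502

Let H be the event that the patient has the disease. P(H) = 0.211, so P(¬H) = 0.789. With E the 'positive' result, P(E|H) = 0.842 and P(E|¬H) = 0.227.
P(E) = 0.842·0.211 + 0.227·0.789 = 0.17766 + 0.17910 = 0.35676.
By Bayes' theorem, P(H|E) = 0.17766 / 0.35676 = 0.498. Hence P(¬H|E) = 1 − 0.498 = 0.502.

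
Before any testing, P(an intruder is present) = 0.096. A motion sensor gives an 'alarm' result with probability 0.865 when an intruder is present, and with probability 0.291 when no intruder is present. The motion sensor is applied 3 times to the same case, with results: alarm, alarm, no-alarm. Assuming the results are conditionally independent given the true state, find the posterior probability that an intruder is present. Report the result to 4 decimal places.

With H the event that an intruder is present, the joint likelihood of the observed sequence is P(data|H) = 0.865·0.865·0.135 = 0.10101 and P(data|¬H) = 0.291·0.291·0.709 = 0.060039.
Bayes: P(H|data) = 0.096·0.10101 / (0.096·0.10101 + 0.904·0.060039) = 0.0096970/0.063972 = 0.1516.

Posterior P(H) ≈ 0.1516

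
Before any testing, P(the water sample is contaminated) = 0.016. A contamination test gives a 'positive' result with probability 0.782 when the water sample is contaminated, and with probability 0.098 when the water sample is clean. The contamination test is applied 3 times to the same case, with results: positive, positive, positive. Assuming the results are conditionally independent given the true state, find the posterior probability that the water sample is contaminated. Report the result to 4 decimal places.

Posterior P(H) ≈ 0.8920

With H the event that the water sample is contaminated, the joint likelihood of the observed sequence is P(data|H) = 0.782·0.782·0.782 = 0.47821 and P(data|¬H) = 0.098·0.098·0.098 = 0.00094119.
Bayes: P(H|data) = 0.016·0.47821 / (0.016·0.47821 + 0.984·0.00094119) = 0.0076514/0.0085775 = 0.8920.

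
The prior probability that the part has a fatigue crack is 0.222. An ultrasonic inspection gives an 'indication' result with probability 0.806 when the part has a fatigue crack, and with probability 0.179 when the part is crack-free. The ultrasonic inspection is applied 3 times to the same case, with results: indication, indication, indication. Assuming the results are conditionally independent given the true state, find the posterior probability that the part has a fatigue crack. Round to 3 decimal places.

With H the event that the part has a fatigue crack, the joint likelihood of the observed sequence is P(data|H) = 0.806·0.806·0.806 = 0.52361 and P(data|¬H) = 0.179·0.179·0.179 = 0.0057353.
Bayes: P(H|data) = 0.222·0.52361 / (0.222·0.52361 + 0.778·0.0057353) = 0.11624/0.12070 = 0.9630.

Posterior P(H) ≈ 0.963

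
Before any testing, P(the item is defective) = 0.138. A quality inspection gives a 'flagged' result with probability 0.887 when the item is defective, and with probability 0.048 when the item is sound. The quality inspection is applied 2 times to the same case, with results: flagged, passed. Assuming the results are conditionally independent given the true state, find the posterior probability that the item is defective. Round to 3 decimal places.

With H the event that the item is defective, the joint likelihood of the observed sequence is P(data|H) = 0.887·0.113 = 0.10023 and P(data|¬H) = 0.048·0.952 = 0.045696.
Bayes: P(H|data) = 0.138·0.10023 / (0.138·0.10023 + 0.862·0.045696) = 0.013832/0.053222 = 0.2599.

Posterior P(H) ≈ 0.260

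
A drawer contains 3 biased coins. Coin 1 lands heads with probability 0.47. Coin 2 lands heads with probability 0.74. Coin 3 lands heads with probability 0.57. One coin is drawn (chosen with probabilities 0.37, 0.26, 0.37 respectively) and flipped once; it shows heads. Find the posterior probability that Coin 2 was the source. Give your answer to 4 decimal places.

Tabulate prior·likelihood by source: [1] prior 0.37, lik 0.47, product 0.1739; [2] prior 0.26, lik 0.74, product 0.1924; [3] prior 0.37, lik 0.57, product 0.2109.
Normalizing constant = 0.57720; the posterior for Coin 2 is its product over the sum, 0.1924/0.57720 = 0.3333.

Posterior probability ≈ 0.3333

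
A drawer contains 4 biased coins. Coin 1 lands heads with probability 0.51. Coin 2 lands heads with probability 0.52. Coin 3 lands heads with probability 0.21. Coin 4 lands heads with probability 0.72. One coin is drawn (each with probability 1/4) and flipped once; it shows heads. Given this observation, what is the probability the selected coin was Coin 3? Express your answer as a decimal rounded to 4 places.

Posterior probability ≈ 0.1071

Tabulate prior·likelihood by source: [1] prior 0.25, lik 0.51, product 0.1275; [2] prior 0.25, lik 0.52, product 0.1300; [3] prior 0.25, lik 0.21, product 0.05250; [4] prior 0.25, lik 0.72, product 0.1800.
Normalizing constant = 0.49000; the posterior for Coin 3 is its product over the sum, 0.05250/0.49000 = 0.1071.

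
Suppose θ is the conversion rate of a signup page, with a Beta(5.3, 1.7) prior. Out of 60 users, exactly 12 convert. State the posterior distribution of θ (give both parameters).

Posterior: Beta(17.3, 49.7)

Observing 12 successes and 48 failures updates Beta(5.3, 1.7) by adding the success and failure counts to the two shape parameters: α = 5.3+12 = 17.3, β = 1.7+48 = 49.7.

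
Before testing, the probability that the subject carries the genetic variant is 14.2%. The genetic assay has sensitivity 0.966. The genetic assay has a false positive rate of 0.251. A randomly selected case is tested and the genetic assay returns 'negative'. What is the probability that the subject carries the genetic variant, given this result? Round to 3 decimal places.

Let H be the event that the subject carries the genetic variant. P(H) = 0.142, so P(¬H) = 0.858. With E the 'negative' result, P(E|H) = 0.034 and P(E|¬H) = 0.749.
P(E) = 0.034·0.142 + 0.749·0.858 = 0.0048280 + 0.64264 = 0.64747.
By Bayes' theorem, P(H|E) = 0.0048280 / 0.64747 = 0.007.

P(H | E) ≈ 0.007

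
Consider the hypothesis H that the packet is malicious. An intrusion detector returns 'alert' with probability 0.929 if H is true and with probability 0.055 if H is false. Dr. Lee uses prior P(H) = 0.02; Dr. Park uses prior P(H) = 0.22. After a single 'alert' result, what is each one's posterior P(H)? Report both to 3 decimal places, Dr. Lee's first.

The likelihood ratio for an 'alert' result is 0.929/0.055 = 16.891.
Dr. Lee: prior odds 0.02/0.98 = 0.020408; posterior odds 0.34471; posterior probability 0.256.
Dr. Park: prior odds 0.22/0.78 = 0.28205; posterior odds 4.7641; posterior probability 0.827.

Dr. Lee: 0.256; Dr. Park: 0.827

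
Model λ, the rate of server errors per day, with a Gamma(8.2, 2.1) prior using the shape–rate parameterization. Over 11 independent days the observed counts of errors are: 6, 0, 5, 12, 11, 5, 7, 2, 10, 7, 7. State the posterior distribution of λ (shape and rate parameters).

The Poisson likelihood adds the total count to the shape and the number of exposure periods to the rate. Here ∑xᵢ = 72 and n = 11, so shape 8.2→80.2 and rate 2.1→13.1.

Posterior: Gamma(shape=80.2, rate=13.1)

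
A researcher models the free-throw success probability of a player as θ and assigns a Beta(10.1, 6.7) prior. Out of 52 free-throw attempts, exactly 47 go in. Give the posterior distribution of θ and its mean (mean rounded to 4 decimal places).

Posterior: Beta(57.1, 11.7); mean ≈ 0.8299

Observing 47 successes and 5 failures updates Beta(10.1, 6.7) by adding the success and failure counts to the two shape parameters: α = 10.1+47 = 57.1, β = 6.7+5 = 11.7.
Posterior mean = α/(α+β) = 57.1/68.8 = 0.8299.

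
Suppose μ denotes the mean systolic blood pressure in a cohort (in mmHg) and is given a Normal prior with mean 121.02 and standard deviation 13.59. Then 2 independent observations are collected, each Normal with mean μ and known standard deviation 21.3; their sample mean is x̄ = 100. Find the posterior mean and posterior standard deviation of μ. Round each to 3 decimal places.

With known σ, the Normal prior is conjugate. Weight on the data is w = (n/σ²)/(n/σ² + 1/τ₀²) = 0.00440830/(0.00440830+0.00541453) = 0.44878.
Posterior mean = w·x̄ + (1−w)·μ₀ = 0.44878·100 + 0.55122·121.02 = 111.587. Posterior variance = 1/(0.00440830+0.00541453) = 101.804, so SD = 10.090.

Posterior mean ≈ 111.587; posterior SD ≈ 10.090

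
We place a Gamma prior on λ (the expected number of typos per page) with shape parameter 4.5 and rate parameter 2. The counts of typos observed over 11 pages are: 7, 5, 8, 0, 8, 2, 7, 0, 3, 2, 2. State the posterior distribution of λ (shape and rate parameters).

The Poisson likelihood adds the total count to the shape and the number of exposure periods to the rate. Here ∑xᵢ = 44 and n = 11, so shape 4.5→48.5 and rate 2→13.

Posterior: Gamma(shape=48.5, rate=13)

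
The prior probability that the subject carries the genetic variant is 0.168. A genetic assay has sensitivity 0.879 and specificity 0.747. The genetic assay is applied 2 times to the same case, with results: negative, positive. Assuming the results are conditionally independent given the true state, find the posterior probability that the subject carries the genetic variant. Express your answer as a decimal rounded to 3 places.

Posterior P(H) ≈ 0.102

Let H be the event that the subject carries the genetic variant; start with P(H) = 0.168. P('positive'|H) = 0.879, P('positive'|¬H) = 0.253.
Update on result 1 ('negative'): P(H) ← 0.121·0.1680 / (0.121·0.1680 + 0.747·0.8320) = 0.020328/0.64183 = 0.0317.
Update on result 2 ('positive'): P(H) ← 0.879·0.0317 / (0.879·0.0317 + 0.253·0.9683) = 0.027840/0.27283 = 0.1020.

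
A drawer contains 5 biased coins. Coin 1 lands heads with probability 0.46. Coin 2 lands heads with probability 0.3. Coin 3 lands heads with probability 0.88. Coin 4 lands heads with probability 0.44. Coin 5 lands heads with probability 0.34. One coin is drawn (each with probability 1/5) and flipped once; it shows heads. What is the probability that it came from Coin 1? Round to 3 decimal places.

P(heads|C1) = 0.46; P(heads|C2) = 0.3; P(heads|C3) = 0.88; P(heads|C4) = 0.44; P(heads|C5) = 0.34.
Prior × likelihood for each source: 0.2·0.46=0.09200, 0.2·0.3=0.06000, 0.2·0.88=0.1760, 0.2·0.44=0.08800, 0.2·0.34=0.06800. Summing gives P(heads) = 0.48400.
P(Coin 1 | heads) = 0.09200 / 0.48400 = 0.190.

Posterior probability ≈ 0.190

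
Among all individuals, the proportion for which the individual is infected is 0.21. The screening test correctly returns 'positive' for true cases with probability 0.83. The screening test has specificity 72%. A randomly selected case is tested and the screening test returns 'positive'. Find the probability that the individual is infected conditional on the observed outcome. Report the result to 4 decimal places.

Write H for 'the individual is infected'. Prior odds H:¬H = 0.21/0.79 = 0.26582. For the 'positive' outcome, the likelihood ratio is 0.83/0.28 = 2.9643.
Posterior odds = 0.26582 × 2.9643 = 0.78797, so P(H|E) = 0.78797/(1+0.78797) = 0.4407.

P(H | E) ≈ 0.4407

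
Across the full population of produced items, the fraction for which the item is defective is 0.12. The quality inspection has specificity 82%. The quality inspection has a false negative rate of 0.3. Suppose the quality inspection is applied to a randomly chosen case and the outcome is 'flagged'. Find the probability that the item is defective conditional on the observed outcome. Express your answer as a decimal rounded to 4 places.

Let H be the event that the item is defective. P(H) = 0.12, so P(¬H) = 0.88. With E the 'flagged' result, P(E|H) = 0.7 and P(E|¬H) = 0.18.
P(E) = 0.7·0.12 + 0.18·0.88 = 0.084000 + 0.15840 = 0.24240.
By Bayes' theorem, P(H|E) = 0.084000 / 0.24240 = 0.3465.

P(H | E) ≈ 0.3465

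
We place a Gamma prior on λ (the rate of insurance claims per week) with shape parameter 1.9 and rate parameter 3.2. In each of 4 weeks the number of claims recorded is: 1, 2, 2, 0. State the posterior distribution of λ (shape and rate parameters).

Posterior: Gamma(shape=6.9, rate=7.2)

Total count ∑xᵢ = 5 over n = 4 weeks.
Gamma is conjugate to the Poisson likelihood: posterior is Gamma(shape = 1.9+5 = 6.9, rate = 3.2+4 = 7.2).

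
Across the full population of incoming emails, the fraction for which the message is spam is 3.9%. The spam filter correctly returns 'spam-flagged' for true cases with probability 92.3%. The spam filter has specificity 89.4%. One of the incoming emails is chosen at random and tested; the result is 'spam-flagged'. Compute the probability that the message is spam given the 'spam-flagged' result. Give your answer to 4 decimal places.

P(H | E) ≈ 0.2611

Write H for 'the message is spam'. Prior odds H:¬H = 0.039/0.961 = 0.040583. For the 'spam-flagged' outcome, the likelihood ratio is 0.923/0.106 = 8.7075.
Posterior odds = 0.040583 × 8.7075 = 0.35338, so P(H|E) = 0.35338/(1+0.35338) = 0.2611.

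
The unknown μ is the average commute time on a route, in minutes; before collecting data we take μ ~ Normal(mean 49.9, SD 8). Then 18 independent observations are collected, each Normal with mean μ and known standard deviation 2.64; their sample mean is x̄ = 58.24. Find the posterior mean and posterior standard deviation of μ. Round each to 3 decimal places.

Prior precision 1/τ₀² = 1/8² = 0.0156250; data precision n/σ² = 18/2.64² = 2.58264.
Posterior precision = 0.0156250 + 2.58264 = 2.59827, giving posterior SD = 1/√2.59827 = 0.620.
Posterior mean = (0.0156250·49.9 + 2.58264·58.24) / 2.59827 = 58.190.

Posterior mean ≈ 58.190; posterior SD ≈ 0.620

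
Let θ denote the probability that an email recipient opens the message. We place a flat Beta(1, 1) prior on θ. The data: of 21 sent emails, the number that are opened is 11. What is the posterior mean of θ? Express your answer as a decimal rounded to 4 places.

Observing 11 successes and 10 failures updates Beta(1, 1) by adding the success and failure counts to the two shape parameters: α = 1+11 = 12, β = 1+10 = 11.
Posterior mean = α/(α+β) = 12/23 = 0.5217.

Posterior mean ≈ 0.5217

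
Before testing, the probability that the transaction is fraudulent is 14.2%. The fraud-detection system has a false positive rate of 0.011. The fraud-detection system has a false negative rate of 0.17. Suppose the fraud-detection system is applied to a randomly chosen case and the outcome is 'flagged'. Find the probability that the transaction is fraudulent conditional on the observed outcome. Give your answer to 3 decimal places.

Write H for 'the transaction is fraudulent'. Prior odds H:¬H = 0.142/0.858 = 0.16550. For the 'flagged' outcome, the likelihood ratio is 0.83/0.011 = 75.455.
Posterior odds = 0.16550 × 75.455 = 12.488, so P(H|E) = 12.488/(1+12.488) = 0.926.

P(H | E) ≈ 0.926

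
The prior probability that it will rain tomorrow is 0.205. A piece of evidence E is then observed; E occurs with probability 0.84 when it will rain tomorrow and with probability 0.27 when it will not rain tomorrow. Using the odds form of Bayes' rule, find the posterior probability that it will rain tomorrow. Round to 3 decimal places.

Prior odds = 0.205/(1−0.205) = 0.25786.
Likelihood ratio for E = 0.84/0.27 = 3.1111.
Posterior odds = prior odds × LR = 0.80224.
Posterior probability = odds/(1+odds) = 0.80224/1.8022 = 0.445.

Posterior probability ≈ 0.445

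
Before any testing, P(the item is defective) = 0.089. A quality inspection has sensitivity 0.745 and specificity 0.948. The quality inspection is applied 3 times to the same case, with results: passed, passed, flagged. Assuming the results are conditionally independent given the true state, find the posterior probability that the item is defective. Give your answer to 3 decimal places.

Posterior P(H) ≈ 0.092

Let H be the event that the item is defective; start with P(H) = 0.089. P('flagged'|H) = 0.745, P('flagged'|¬H) = 0.052.
Update on result 1 ('passed'): P(H) ← 0.255·0.0890 / (0.255·0.0890 + 0.948·0.9110) = 0.022695/0.88632 = 0.0256.
Update on result 2 ('passed'): P(H) ← 0.255·0.0256 / (0.255·0.0256 + 0.948·0.9744) = 0.0065295/0.93026 = 0.0070.
Update on result 3 ('flagged'): P(H) ← 0.745·0.0070 / (0.745·0.0070 + 0.052·0.9930) = 0.0052292/0.056864 = 0.0920.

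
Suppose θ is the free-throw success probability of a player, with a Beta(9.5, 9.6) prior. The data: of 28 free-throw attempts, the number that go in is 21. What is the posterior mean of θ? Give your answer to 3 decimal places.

Posterior mean ≈ 0.648

The binomial likelihood is conjugate to the Beta prior: with 21 successes and 7 failures, the posterior is Beta(9.5+21, 9.6+7) = Beta(30.5, 16.6).
E[θ | data] = 30.5/(30.5+16.6) = 0.648.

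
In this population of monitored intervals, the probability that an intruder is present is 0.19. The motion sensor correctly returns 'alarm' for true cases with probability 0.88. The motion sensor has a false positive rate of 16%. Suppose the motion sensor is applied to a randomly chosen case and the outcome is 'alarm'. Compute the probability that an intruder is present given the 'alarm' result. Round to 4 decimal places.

Let H be the event that an intruder is present. P(H) = 0.19, so P(¬H) = 0.81. With E the 'alarm' result, P(E|H) = 0.88 and P(E|¬H) = 0.16.
P(E) = 0.88·0.19 + 0.16·0.81 = 0.16720 + 0.12960 = 0.29680.
By Bayes' theorem, P(H|E) = 0.16720 / 0.29680 = 0.5633.

P(H | E) ≈ 0.5633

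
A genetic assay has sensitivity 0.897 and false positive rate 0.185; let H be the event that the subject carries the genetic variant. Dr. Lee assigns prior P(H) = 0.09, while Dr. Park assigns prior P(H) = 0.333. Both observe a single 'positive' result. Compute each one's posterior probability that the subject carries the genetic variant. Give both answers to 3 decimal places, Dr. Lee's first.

The likelihood ratio for a 'positive' result is 0.897/0.185 = 4.8486.
Dr. Lee: prior odds 0.09/0.91 = 0.098901; posterior odds 0.47954; posterior probability 0.324.
Dr. Park: prior odds 0.333/0.667 = 0.49925; posterior odds 2.4207; posterior probability 0.708.

Dr. Lee: 0.324; Dr. Park: 0.708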